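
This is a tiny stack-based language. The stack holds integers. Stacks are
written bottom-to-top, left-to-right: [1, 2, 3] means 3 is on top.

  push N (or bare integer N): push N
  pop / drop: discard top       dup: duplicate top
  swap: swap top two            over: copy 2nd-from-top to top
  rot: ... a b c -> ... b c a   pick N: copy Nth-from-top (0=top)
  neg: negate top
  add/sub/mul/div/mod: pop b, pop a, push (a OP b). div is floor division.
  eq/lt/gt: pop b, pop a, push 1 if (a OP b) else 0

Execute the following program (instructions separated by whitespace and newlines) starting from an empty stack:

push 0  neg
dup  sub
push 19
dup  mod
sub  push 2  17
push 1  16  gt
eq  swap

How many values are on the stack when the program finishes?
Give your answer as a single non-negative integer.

After 'push 0': stack = [0] (depth 1)
After 'neg': stack = [0] (depth 1)
After 'dup': stack = [0, 0] (depth 2)
After 'sub': stack = [0] (depth 1)
After 'push 19': stack = [0, 19] (depth 2)
After 'dup': stack = [0, 19, 19] (depth 3)
After 'mod': stack = [0, 0] (depth 2)
After 'sub': stack = [0] (depth 1)
After 'push 2': stack = [0, 2] (depth 2)
After 'push 17': stack = [0, 2, 17] (depth 3)
After 'push 1': stack = [0, 2, 17, 1] (depth 4)
After 'push 16': stack = [0, 2, 17, 1, 16] (depth 5)
After 'gt': stack = [0, 2, 17, 0] (depth 4)
After 'eq': stack = [0, 2, 0] (depth 3)
After 'swap': stack = [0, 0, 2] (depth 3)

Answer: 3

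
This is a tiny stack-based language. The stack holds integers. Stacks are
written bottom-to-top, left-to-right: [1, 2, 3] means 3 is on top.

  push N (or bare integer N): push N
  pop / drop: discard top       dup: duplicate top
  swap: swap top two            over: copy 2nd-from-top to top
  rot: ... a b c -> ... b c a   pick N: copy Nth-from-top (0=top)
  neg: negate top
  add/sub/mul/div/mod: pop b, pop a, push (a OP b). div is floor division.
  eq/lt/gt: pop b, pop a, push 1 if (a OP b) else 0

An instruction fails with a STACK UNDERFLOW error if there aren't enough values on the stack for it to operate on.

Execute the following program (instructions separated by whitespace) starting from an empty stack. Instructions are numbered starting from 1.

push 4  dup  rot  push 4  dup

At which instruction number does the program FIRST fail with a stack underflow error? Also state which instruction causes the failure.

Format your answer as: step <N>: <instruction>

Answer: step 3: rot

Derivation:
Step 1 ('push 4'): stack = [4], depth = 1
Step 2 ('dup'): stack = [4, 4], depth = 2
Step 3 ('rot'): needs 3 value(s) but depth is 2 — STACK UNDERFLOW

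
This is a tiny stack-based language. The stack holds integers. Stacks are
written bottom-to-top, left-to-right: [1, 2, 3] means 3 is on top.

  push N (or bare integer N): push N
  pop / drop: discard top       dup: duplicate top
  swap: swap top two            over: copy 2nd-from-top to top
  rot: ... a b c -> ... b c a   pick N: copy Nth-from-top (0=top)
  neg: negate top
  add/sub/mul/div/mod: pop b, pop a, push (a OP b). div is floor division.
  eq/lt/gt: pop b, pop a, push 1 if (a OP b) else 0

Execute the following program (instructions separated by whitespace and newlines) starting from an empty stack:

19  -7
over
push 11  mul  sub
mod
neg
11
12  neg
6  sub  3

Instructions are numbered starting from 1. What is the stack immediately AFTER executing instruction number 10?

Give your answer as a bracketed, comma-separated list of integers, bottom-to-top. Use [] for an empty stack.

Step 1 ('19'): [19]
Step 2 ('-7'): [19, -7]
Step 3 ('over'): [19, -7, 19]
Step 4 ('push 11'): [19, -7, 19, 11]
Step 5 ('mul'): [19, -7, 209]
Step 6 ('sub'): [19, -216]
Step 7 ('mod'): [-197]
Step 8 ('neg'): [197]
Step 9 ('11'): [197, 11]
Step 10 ('12'): [197, 11, 12]

Answer: [197, 11, 12]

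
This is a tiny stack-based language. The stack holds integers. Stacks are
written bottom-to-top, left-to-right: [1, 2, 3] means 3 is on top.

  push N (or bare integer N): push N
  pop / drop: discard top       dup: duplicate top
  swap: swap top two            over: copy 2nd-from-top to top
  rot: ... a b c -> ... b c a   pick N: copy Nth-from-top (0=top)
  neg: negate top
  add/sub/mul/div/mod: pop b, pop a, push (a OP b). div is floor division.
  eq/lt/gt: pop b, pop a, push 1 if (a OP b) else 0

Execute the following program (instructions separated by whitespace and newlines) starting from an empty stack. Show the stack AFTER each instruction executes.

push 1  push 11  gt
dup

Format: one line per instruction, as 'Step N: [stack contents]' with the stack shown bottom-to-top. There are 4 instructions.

Step 1: [1]
Step 2: [1, 11]
Step 3: [0]
Step 4: [0, 0]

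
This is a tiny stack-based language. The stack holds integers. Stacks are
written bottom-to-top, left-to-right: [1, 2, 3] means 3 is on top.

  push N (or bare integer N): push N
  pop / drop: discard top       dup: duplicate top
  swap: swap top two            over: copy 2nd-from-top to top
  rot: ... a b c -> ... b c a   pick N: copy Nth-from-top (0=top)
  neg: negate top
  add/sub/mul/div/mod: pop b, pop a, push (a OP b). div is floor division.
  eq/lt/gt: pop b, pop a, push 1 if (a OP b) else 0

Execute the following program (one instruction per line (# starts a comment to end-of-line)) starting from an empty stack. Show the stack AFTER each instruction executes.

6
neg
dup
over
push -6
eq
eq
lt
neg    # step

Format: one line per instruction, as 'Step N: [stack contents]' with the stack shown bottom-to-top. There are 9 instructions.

Step 1: [6]
Step 2: [-6]
Step 3: [-6, -6]
Step 4: [-6, -6, -6]
Step 5: [-6, -6, -6, -6]
Step 6: [-6, -6, 1]
Step 7: [-6, 0]
Step 8: [1]
Step 9: [-1]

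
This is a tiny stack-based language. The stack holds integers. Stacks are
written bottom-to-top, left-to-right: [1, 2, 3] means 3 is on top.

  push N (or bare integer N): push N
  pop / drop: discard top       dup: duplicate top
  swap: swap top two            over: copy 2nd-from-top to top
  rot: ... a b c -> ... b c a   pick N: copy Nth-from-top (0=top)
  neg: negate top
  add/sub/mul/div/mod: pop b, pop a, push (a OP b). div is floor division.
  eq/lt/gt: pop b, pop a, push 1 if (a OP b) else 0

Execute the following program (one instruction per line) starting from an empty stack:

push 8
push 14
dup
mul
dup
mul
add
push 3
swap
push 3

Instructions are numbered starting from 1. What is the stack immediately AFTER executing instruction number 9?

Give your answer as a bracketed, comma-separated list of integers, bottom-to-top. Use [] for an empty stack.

Answer: [3, 38424]

Derivation:
Step 1 ('push 8'): [8]
Step 2 ('push 14'): [8, 14]
Step 3 ('dup'): [8, 14, 14]
Step 4 ('mul'): [8, 196]
Step 5 ('dup'): [8, 196, 196]
Step 6 ('mul'): [8, 38416]
Step 7 ('add'): [38424]
Step 8 ('push 3'): [38424, 3]
Step 9 ('swap'): [3, 38424]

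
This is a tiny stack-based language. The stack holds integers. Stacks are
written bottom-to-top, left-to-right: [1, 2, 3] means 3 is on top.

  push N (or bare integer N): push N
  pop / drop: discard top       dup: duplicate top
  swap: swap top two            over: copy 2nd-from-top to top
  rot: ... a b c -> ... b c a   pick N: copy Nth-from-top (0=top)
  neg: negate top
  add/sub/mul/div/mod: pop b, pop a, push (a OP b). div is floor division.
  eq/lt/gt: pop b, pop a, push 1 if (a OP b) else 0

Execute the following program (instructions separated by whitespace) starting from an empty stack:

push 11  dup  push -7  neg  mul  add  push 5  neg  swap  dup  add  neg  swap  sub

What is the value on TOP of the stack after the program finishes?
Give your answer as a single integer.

Answer: -171

Derivation:
After 'push 11': [11]
After 'dup': [11, 11]
After 'push -7': [11, 11, -7]
After 'neg': [11, 11, 7]
After 'mul': [11, 77]
After 'add': [88]
After 'push 5': [88, 5]
After 'neg': [88, -5]
After 'swap': [-5, 88]
After 'dup': [-5, 88, 88]
After 'add': [-5, 176]
After 'neg': [-5, -176]
After 'swap': [-176, -5]
After 'sub': [-171]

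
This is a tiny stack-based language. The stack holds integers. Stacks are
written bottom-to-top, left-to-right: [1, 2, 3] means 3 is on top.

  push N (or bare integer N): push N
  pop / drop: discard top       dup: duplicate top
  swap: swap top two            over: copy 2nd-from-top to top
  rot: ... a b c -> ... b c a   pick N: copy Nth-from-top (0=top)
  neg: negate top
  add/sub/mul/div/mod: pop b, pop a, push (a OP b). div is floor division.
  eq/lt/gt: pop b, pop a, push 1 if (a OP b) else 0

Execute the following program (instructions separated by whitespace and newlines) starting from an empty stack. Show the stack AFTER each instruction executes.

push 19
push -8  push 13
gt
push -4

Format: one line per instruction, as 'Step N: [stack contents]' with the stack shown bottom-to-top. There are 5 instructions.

Step 1: [19]
Step 2: [19, -8]
Step 3: [19, -8, 13]
Step 4: [19, 0]
Step 5: [19, 0, -4]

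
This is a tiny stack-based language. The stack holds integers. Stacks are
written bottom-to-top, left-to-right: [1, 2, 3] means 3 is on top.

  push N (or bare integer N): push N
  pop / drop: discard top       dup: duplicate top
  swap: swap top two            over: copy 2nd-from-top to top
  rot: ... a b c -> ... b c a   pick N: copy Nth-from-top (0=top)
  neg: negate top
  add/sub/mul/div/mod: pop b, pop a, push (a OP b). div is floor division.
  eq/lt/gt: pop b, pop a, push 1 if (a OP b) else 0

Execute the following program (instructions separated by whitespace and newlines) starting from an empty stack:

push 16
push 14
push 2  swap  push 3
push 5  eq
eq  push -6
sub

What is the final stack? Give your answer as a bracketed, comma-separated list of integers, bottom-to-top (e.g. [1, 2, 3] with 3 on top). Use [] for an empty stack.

Answer: [16, 2, 6]

Derivation:
After 'push 16': [16]
After 'push 14': [16, 14]
After 'push 2': [16, 14, 2]
After 'swap': [16, 2, 14]
After 'push 3': [16, 2, 14, 3]
After 'push 5': [16, 2, 14, 3, 5]
After 'eq': [16, 2, 14, 0]
After 'eq': [16, 2, 0]
After 'push -6': [16, 2, 0, -6]
After 'sub': [16, 2, 6]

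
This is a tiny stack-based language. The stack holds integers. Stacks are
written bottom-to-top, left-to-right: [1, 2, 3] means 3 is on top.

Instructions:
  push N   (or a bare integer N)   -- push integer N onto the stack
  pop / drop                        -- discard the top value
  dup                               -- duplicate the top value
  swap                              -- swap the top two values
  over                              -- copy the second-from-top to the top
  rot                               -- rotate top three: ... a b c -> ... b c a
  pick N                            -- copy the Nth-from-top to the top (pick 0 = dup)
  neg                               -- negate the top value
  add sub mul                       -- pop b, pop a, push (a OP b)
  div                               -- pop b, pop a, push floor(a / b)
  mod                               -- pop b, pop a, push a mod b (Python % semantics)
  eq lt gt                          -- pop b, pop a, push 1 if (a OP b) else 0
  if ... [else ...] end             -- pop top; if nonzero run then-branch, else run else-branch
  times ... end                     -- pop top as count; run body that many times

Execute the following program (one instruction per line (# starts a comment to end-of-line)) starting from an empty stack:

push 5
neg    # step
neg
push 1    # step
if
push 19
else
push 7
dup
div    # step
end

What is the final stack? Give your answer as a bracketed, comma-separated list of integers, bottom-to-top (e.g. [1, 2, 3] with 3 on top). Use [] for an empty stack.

After 'push 5': [5]
After 'neg': [-5]
After 'neg': [5]
After 'push 1': [5, 1]
After 'if': [5]
After 'push 19': [5, 19]

Answer: [5, 19]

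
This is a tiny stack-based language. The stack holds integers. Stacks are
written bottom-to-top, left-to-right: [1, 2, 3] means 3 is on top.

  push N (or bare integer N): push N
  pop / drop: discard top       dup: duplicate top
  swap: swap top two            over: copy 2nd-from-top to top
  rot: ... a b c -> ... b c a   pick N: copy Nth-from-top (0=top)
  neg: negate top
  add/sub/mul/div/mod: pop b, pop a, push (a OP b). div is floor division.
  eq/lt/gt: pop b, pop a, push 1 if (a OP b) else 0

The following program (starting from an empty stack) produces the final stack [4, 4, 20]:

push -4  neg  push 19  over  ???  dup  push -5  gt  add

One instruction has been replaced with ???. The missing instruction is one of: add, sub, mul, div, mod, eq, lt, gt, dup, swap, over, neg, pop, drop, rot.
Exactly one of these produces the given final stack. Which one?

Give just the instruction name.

Stack before ???: [4, 19, 4]
Stack after ???:  [4, 4, 19]
The instruction that transforms [4, 19, 4] -> [4, 4, 19] is: swap

Answer: swap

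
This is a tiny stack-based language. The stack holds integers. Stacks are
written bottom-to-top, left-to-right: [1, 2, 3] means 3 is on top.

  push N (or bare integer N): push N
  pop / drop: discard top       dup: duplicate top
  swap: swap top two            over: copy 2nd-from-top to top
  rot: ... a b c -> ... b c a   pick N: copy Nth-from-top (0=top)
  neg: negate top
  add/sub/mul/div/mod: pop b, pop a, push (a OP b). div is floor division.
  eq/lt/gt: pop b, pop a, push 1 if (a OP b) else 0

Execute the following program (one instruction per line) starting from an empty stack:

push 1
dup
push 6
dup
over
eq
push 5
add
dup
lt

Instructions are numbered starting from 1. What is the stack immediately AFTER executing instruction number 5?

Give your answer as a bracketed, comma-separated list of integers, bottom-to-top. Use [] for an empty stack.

Step 1 ('push 1'): [1]
Step 2 ('dup'): [1, 1]
Step 3 ('push 6'): [1, 1, 6]
Step 4 ('dup'): [1, 1, 6, 6]
Step 5 ('over'): [1, 1, 6, 6, 6]

Answer: [1, 1, 6, 6, 6]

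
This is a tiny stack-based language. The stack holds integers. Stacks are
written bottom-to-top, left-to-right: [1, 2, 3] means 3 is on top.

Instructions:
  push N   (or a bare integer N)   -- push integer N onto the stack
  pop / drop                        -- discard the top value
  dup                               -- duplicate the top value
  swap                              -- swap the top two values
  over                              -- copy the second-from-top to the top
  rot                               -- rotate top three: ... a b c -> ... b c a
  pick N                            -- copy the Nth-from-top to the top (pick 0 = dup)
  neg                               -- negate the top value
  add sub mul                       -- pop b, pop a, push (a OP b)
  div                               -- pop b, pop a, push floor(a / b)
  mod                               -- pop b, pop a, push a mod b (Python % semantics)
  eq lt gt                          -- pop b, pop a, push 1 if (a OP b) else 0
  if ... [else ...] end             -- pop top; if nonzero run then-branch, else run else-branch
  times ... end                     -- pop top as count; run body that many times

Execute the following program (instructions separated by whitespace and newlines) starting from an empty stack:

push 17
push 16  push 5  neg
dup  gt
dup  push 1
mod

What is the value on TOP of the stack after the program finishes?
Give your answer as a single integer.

Answer: 0

Derivation:
After 'push 17': [17]
After 'push 16': [17, 16]
After 'push 5': [17, 16, 5]
After 'neg': [17, 16, -5]
After 'dup': [17, 16, -5, -5]
After 'gt': [17, 16, 0]
After 'dup': [17, 16, 0, 0]
After 'push 1': [17, 16, 0, 0, 1]
After 'mod': [17, 16, 0, 0]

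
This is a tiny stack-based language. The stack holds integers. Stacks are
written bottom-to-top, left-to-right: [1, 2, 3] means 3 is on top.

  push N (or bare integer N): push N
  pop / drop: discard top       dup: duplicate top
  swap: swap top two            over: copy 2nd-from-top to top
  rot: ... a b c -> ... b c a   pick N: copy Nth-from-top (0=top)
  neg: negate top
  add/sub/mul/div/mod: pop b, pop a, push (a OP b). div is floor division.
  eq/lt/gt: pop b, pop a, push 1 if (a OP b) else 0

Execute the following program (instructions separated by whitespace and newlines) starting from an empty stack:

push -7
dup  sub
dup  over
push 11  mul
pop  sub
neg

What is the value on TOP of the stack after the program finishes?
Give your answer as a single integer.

After 'push -7': [-7]
After 'dup': [-7, -7]
After 'sub': [0]
After 'dup': [0, 0]
After 'over': [0, 0, 0]
After 'push 11': [0, 0, 0, 11]
After 'mul': [0, 0, 0]
After 'pop': [0, 0]
After 'sub': [0]
After 'neg': [0]

Answer: 0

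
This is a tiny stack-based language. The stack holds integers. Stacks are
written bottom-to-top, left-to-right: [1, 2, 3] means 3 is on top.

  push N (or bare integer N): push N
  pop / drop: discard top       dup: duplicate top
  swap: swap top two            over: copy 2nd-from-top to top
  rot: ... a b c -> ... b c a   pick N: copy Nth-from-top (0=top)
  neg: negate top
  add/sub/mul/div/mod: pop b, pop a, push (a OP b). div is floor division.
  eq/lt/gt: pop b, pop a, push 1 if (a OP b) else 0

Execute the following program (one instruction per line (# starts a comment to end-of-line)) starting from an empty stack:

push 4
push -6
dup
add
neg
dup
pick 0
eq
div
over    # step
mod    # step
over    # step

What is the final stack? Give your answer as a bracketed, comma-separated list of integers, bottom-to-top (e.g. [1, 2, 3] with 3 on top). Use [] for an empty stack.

Answer: [4, 0, 4]

Derivation:
After 'push 4': [4]
After 'push -6': [4, -6]
After 'dup': [4, -6, -6]
After 'add': [4, -12]
After 'neg': [4, 12]
After 'dup': [4, 12, 12]
After 'pick 0': [4, 12, 12, 12]
After 'eq': [4, 12, 1]
After 'div': [4, 12]
After 'over': [4, 12, 4]
After 'mod': [4, 0]
After 'over': [4, 0, 4]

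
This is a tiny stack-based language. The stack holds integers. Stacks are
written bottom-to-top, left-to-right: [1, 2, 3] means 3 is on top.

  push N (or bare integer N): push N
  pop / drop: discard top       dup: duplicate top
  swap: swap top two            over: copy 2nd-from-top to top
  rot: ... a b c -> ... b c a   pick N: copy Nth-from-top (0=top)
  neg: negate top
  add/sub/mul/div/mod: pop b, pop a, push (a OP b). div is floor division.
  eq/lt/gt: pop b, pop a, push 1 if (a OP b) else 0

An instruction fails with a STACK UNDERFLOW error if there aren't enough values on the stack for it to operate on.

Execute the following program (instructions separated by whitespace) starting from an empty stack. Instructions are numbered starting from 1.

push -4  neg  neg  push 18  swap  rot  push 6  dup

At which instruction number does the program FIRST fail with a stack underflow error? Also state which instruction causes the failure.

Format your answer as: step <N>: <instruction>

Answer: step 6: rot

Derivation:
Step 1 ('push -4'): stack = [-4], depth = 1
Step 2 ('neg'): stack = [4], depth = 1
Step 3 ('neg'): stack = [-4], depth = 1
Step 4 ('push 18'): stack = [-4, 18], depth = 2
Step 5 ('swap'): stack = [18, -4], depth = 2
Step 6 ('rot'): needs 3 value(s) but depth is 2 — STACK UNDERFLOW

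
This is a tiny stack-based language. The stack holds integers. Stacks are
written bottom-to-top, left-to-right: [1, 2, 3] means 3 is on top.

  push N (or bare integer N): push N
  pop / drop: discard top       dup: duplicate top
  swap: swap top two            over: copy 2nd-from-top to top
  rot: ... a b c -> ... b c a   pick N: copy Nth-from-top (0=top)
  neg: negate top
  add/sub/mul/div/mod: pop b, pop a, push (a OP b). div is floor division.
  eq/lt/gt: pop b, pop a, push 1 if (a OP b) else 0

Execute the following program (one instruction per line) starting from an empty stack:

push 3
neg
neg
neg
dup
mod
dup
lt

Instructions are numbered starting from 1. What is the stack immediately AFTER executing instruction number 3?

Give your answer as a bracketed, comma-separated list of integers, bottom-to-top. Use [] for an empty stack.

Answer: [3]

Derivation:
Step 1 ('push 3'): [3]
Step 2 ('neg'): [-3]
Step 3 ('neg'): [3]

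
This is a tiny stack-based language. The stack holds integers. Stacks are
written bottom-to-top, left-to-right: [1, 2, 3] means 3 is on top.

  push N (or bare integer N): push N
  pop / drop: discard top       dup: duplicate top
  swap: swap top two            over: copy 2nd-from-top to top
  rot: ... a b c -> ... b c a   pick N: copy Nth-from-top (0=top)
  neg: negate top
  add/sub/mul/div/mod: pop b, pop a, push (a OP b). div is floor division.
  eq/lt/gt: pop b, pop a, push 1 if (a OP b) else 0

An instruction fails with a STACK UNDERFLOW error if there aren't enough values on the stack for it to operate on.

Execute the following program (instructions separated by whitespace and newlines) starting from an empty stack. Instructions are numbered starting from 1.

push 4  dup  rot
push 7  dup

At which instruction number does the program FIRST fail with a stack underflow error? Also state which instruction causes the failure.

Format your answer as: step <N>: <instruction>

Answer: step 3: rot

Derivation:
Step 1 ('push 4'): stack = [4], depth = 1
Step 2 ('dup'): stack = [4, 4], depth = 2
Step 3 ('rot'): needs 3 value(s) but depth is 2 — STACK UNDERFLOW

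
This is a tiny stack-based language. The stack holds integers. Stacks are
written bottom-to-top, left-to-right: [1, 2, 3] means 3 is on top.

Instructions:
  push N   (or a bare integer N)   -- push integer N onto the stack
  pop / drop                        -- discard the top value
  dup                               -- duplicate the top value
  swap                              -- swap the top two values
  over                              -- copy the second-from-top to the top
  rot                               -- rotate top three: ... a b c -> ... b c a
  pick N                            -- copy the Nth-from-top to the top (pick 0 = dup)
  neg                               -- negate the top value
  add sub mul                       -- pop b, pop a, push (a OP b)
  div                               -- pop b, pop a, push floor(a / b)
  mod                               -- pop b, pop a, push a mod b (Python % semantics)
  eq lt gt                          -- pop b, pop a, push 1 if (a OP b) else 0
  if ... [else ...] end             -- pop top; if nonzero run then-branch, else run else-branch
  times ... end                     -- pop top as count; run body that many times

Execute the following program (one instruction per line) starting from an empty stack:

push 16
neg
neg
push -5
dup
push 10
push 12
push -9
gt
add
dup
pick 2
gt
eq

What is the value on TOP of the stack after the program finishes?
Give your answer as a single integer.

Answer: 0

Derivation:
After 'push 16': [16]
After 'neg': [-16]
After 'neg': [16]
After 'push -5': [16, -5]
After 'dup': [16, -5, -5]
After 'push 10': [16, -5, -5, 10]
After 'push 12': [16, -5, -5, 10, 12]
After 'push -9': [16, -5, -5, 10, 12, -9]
After 'gt': [16, -5, -5, 10, 1]
After 'add': [16, -5, -5, 11]
After 'dup': [16, -5, -5, 11, 11]
After 'pick 2': [16, -5, -5, 11, 11, -5]
After 'gt': [16, -5, -5, 11, 1]
After 'eq': [16, -5, -5, 0]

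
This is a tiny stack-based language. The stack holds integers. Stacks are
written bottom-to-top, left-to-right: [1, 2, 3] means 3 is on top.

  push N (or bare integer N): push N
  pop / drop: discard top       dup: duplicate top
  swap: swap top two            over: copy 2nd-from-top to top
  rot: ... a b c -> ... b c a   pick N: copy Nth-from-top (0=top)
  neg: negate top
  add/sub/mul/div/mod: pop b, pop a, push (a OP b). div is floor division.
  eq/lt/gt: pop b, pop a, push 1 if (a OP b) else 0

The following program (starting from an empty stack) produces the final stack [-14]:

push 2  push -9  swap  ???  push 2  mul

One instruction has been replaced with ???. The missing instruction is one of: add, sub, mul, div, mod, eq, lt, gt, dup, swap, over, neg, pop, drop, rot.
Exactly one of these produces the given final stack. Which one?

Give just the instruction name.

Answer: add

Derivation:
Stack before ???: [-9, 2]
Stack after ???:  [-7]
The instruction that transforms [-9, 2] -> [-7] is: add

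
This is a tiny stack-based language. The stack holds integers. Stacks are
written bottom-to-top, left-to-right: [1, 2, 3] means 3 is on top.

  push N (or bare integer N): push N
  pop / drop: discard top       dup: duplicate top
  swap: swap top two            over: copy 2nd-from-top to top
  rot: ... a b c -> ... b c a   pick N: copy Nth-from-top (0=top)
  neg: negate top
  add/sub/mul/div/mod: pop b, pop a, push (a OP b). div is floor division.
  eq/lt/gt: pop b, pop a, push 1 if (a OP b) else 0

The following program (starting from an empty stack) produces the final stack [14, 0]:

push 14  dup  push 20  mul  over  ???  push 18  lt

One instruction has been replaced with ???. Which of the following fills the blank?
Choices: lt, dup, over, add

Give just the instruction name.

Answer: add

Derivation:
Stack before ???: [14, 280, 14]
Stack after ???:  [14, 294]
Checking each choice:
  lt: produces [14, 1]
  dup: produces [14, 280, 14, 1]
  over: produces [14, 280, 14, 0]
  add: MATCH


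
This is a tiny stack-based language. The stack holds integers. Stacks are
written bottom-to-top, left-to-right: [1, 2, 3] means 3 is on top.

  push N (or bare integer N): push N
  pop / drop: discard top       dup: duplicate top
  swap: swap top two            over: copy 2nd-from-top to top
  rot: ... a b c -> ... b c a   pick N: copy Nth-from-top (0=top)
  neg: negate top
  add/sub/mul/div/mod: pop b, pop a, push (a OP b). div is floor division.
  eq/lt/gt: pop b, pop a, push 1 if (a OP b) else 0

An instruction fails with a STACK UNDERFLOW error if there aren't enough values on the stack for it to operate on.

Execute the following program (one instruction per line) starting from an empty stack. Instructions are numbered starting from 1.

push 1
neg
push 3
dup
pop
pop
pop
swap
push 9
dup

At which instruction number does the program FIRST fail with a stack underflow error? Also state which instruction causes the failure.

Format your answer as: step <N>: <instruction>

Step 1 ('push 1'): stack = [1], depth = 1
Step 2 ('neg'): stack = [-1], depth = 1
Step 3 ('push 3'): stack = [-1, 3], depth = 2
Step 4 ('dup'): stack = [-1, 3, 3], depth = 3
Step 5 ('pop'): stack = [-1, 3], depth = 2
Step 6 ('pop'): stack = [-1], depth = 1
Step 7 ('pop'): stack = [], depth = 0
Step 8 ('swap'): needs 2 value(s) but depth is 0 — STACK UNDERFLOW

Answer: step 8: swap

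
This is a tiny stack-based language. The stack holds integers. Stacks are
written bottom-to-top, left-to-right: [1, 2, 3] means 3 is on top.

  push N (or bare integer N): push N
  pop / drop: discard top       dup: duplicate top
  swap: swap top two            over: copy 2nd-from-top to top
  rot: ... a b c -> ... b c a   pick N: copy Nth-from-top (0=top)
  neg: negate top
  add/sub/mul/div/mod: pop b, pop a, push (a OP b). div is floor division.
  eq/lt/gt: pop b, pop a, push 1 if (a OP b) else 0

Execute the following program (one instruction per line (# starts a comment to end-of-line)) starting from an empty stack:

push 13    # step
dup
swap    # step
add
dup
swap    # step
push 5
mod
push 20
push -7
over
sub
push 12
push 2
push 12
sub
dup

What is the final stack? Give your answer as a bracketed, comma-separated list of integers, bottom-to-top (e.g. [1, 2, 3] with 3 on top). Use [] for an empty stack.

Answer: [26, 1, 20, -27, 12, -10, -10]

Derivation:
After 'push 13': [13]
After 'dup': [13, 13]
After 'swap': [13, 13]
After 'add': [26]
After 'dup': [26, 26]
After 'swap': [26, 26]
After 'push 5': [26, 26, 5]
After 'mod': [26, 1]
After 'push 20': [26, 1, 20]
After 'push -7': [26, 1, 20, -7]
After 'over': [26, 1, 20, -7, 20]
After 'sub': [26, 1, 20, -27]
After 'push 12': [26, 1, 20, -27, 12]
After 'push 2': [26, 1, 20, -27, 12, 2]
After 'push 12': [26, 1, 20, -27, 12, 2, 12]
After 'sub': [26, 1, 20, -27, 12, -10]
After 'dup': [26, 1, 20, -27, 12, -10, -10]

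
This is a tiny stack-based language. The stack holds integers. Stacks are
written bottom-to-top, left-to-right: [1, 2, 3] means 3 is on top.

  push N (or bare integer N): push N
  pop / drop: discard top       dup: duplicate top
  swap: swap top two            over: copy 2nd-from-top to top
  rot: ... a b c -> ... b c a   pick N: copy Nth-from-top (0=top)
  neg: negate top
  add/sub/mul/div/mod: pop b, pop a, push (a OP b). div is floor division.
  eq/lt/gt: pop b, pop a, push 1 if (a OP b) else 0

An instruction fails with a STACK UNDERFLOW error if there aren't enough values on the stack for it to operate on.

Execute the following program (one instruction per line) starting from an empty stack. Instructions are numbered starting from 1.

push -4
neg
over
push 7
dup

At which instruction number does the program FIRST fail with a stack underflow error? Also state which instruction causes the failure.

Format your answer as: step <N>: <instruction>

Step 1 ('push -4'): stack = [-4], depth = 1
Step 2 ('neg'): stack = [4], depth = 1
Step 3 ('over'): needs 2 value(s) but depth is 1 — STACK UNDERFLOW

Answer: step 3: over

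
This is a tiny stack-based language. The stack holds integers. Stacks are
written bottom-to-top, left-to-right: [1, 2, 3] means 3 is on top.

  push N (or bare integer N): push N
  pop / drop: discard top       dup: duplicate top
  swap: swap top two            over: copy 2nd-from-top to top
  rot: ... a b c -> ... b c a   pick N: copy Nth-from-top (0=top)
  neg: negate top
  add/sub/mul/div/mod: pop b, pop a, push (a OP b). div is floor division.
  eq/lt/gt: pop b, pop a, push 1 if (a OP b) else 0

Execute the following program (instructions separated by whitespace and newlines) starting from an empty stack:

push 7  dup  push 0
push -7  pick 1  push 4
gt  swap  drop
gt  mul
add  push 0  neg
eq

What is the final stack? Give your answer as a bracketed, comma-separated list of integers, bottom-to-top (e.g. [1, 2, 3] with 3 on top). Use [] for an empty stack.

Answer: [0]

Derivation:
After 'push 7': [7]
After 'dup': [7, 7]
After 'push 0': [7, 7, 0]
After 'push -7': [7, 7, 0, -7]
After 'pick 1': [7, 7, 0, -7, 0]
After 'push 4': [7, 7, 0, -7, 0, 4]
After 'gt': [7, 7, 0, -7, 0]
After 'swap': [7, 7, 0, 0, -7]
After 'drop': [7, 7, 0, 0]
After 'gt': [7, 7, 0]
After 'mul': [7, 0]
After 'add': [7]
After 'push 0': [7, 0]
After 'neg': [7, 0]
After 'eq': [0]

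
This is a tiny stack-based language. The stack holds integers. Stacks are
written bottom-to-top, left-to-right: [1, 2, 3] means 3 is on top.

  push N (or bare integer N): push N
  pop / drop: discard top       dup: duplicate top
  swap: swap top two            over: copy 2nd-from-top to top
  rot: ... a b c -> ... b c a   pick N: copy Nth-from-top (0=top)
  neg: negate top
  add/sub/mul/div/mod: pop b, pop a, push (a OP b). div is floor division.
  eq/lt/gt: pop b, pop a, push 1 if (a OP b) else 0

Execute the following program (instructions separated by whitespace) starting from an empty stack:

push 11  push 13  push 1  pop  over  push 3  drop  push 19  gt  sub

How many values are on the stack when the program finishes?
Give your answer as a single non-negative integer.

After 'push 11': stack = [11] (depth 1)
After 'push 13': stack = [11, 13] (depth 2)
After 'push 1': stack = [11, 13, 1] (depth 3)
After 'pop': stack = [11, 13] (depth 2)
After 'over': stack = [11, 13, 11] (depth 3)
After 'push 3': stack = [11, 13, 11, 3] (depth 4)
After 'drop': stack = [11, 13, 11] (depth 3)
After 'push 19': stack = [11, 13, 11, 19] (depth 4)
After 'gt': stack = [11, 13, 0] (depth 3)
After 'sub': stack = [11, 13] (depth 2)

Answer: 2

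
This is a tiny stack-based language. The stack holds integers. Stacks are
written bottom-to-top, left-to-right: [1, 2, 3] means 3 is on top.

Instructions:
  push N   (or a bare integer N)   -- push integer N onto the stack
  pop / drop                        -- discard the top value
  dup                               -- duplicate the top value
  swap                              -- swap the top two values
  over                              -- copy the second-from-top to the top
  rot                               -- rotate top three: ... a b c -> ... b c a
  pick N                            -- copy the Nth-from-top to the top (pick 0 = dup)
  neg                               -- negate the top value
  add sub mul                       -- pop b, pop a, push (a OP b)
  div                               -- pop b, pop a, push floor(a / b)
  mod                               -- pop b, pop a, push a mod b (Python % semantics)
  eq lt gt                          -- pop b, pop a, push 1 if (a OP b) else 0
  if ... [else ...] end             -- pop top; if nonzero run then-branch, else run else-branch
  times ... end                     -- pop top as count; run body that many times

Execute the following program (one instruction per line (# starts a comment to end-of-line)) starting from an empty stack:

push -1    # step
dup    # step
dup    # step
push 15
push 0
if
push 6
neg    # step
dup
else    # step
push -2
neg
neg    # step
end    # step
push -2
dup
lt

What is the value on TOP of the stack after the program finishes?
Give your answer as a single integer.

Answer: 0

Derivation:
After 'push -1': [-1]
After 'dup': [-1, -1]
After 'dup': [-1, -1, -1]
After 'push 15': [-1, -1, -1, 15]
After 'push 0': [-1, -1, -1, 15, 0]
After 'if': [-1, -1, -1, 15]
After 'push -2': [-1, -1, -1, 15, -2]
After 'neg': [-1, -1, -1, 15, 2]
After 'neg': [-1, -1, -1, 15, -2]
After 'push -2': [-1, -1, -1, 15, -2, -2]
After 'dup': [-1, -1, -1, 15, -2, -2, -2]
After 'lt': [-1, -1, -1, 15, -2, 0]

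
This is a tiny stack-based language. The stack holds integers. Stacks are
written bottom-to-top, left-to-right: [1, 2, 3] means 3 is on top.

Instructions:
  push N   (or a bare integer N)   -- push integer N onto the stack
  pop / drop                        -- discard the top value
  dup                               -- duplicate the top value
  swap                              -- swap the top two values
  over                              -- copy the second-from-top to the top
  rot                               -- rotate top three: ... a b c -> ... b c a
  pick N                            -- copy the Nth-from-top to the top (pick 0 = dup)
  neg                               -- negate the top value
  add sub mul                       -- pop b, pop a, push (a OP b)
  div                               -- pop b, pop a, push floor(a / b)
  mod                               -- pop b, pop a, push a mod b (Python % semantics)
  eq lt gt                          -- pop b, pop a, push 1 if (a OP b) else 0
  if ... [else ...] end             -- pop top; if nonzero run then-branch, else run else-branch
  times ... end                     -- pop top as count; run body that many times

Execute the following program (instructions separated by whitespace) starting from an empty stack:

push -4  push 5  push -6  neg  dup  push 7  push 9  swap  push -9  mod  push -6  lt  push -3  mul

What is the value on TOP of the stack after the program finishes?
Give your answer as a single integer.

After 'push -4': [-4]
After 'push 5': [-4, 5]
After 'push -6': [-4, 5, -6]
After 'neg': [-4, 5, 6]
After 'dup': [-4, 5, 6, 6]
After 'push 7': [-4, 5, 6, 6, 7]
After 'push 9': [-4, 5, 6, 6, 7, 9]
After 'swap': [-4, 5, 6, 6, 9, 7]
After 'push -9': [-4, 5, 6, 6, 9, 7, -9]
After 'mod': [-4, 5, 6, 6, 9, -2]
After 'push -6': [-4, 5, 6, 6, 9, -2, -6]
After 'lt': [-4, 5, 6, 6, 9, 0]
After 'push -3': [-4, 5, 6, 6, 9, 0, -3]
After 'mul': [-4, 5, 6, 6, 9, 0]

Answer: 0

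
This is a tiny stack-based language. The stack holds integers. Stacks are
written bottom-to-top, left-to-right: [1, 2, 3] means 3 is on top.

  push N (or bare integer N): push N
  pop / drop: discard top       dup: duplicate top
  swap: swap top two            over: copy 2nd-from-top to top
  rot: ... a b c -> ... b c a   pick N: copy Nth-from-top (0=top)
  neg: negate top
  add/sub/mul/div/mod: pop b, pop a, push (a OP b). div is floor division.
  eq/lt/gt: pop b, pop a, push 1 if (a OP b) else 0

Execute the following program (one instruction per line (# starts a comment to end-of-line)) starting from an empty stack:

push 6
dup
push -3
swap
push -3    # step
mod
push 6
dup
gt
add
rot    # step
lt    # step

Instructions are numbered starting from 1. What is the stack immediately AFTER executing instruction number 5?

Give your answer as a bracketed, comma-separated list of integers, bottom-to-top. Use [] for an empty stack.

Step 1 ('push 6'): [6]
Step 2 ('dup'): [6, 6]
Step 3 ('push -3'): [6, 6, -3]
Step 4 ('swap'): [6, -3, 6]
Step 5 ('push -3'): [6, -3, 6, -3]

Answer: [6, -3, 6, -3]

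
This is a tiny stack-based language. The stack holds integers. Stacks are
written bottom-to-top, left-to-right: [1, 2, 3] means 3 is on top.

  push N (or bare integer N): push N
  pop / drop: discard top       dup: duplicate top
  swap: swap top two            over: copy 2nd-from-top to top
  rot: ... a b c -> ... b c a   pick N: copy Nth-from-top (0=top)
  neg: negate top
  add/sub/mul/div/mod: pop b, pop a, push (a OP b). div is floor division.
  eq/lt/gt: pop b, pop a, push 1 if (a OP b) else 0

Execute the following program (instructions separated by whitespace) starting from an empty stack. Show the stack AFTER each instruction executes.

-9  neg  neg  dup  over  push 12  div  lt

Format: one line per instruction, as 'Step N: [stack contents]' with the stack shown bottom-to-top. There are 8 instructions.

Step 1: [-9]
Step 2: [9]
Step 3: [-9]
Step 4: [-9, -9]
Step 5: [-9, -9, -9]
Step 6: [-9, -9, -9, 12]
Step 7: [-9, -9, -1]
Step 8: [-9, 1]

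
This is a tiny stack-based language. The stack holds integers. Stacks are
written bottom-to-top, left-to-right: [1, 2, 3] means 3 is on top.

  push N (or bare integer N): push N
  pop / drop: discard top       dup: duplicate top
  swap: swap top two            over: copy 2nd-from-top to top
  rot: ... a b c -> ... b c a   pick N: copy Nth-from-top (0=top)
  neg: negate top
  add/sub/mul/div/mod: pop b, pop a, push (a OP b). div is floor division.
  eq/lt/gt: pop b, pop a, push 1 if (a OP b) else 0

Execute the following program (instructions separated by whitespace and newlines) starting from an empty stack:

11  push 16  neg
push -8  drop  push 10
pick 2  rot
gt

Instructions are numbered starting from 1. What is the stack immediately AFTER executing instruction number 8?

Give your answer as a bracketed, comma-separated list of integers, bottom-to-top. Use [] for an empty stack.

Answer: [11, 10, 11, -16]

Derivation:
Step 1 ('11'): [11]
Step 2 ('push 16'): [11, 16]
Step 3 ('neg'): [11, -16]
Step 4 ('push -8'): [11, -16, -8]
Step 5 ('drop'): [11, -16]
Step 6 ('push 10'): [11, -16, 10]
Step 7 ('pick 2'): [11, -16, 10, 11]
Step 8 ('rot'): [11, 10, 11, -16]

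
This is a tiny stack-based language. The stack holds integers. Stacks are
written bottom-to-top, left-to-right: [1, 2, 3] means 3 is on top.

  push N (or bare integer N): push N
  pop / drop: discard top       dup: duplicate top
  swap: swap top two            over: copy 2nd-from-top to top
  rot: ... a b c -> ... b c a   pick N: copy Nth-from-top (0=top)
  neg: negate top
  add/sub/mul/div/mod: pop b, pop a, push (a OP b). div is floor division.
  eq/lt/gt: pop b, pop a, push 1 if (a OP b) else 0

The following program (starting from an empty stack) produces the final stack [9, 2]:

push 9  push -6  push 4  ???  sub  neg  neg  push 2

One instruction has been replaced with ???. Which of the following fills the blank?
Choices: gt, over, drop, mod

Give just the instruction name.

Stack before ???: [9, -6, 4]
Stack after ???:  [9, 0]
Checking each choice:
  gt: MATCH
  over: produces [9, -6, 10, 2]
  drop: produces [15, 2]
  mod: produces [7, 2]


Answer: gt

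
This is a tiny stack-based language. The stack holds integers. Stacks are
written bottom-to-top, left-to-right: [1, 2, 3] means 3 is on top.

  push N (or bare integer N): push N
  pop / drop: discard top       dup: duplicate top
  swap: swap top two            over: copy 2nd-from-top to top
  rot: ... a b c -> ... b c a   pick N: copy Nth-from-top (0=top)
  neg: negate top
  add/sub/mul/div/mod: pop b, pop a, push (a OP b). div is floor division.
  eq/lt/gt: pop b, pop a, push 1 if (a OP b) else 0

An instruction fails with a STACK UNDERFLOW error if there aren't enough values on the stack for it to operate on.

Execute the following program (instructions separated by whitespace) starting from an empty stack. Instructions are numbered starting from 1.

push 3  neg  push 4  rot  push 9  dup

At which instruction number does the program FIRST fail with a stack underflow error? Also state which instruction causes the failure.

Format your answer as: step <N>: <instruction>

Answer: step 4: rot

Derivation:
Step 1 ('push 3'): stack = [3], depth = 1
Step 2 ('neg'): stack = [-3], depth = 1
Step 3 ('push 4'): stack = [-3, 4], depth = 2
Step 4 ('rot'): needs 3 value(s) but depth is 2 — STACK UNDERFLOW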